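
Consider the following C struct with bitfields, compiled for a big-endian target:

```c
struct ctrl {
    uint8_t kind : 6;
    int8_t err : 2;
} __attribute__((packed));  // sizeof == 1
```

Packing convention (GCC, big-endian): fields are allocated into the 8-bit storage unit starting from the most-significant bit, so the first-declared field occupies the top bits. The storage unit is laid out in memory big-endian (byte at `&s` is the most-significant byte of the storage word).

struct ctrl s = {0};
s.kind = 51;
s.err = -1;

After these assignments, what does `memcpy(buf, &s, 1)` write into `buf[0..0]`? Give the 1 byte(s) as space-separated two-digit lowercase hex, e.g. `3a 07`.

kind:6 = 51 → 0x33 << 2 → word 0xcc
err:2 = -1 → 0x3 << 0 → word 0xcf
word = 0xcf → big-endian bytes:
  [0]=0xcf

cf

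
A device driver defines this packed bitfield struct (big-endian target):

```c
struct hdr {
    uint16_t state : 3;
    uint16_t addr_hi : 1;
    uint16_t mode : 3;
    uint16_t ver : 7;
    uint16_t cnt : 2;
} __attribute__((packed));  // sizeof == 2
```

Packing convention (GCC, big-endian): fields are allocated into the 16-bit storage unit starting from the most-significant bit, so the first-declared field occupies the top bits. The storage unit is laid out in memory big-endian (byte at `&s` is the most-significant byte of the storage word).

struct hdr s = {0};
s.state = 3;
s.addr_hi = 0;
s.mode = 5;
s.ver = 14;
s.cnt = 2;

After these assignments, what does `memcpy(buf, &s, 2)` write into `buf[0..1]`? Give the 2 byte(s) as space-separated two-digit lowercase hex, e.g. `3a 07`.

state:3 = 3 → 0x3 << 13 → word 0x6000
addr_hi:1 = 0 → 0x0 << 12 → word 0x6000
mode:3 = 5 → 0x5 << 9 → word 0x6a00
ver:7 = 14 → 0xe << 2 → word 0x6a38
cnt:2 = 2 → 0x2 << 0 → word 0x6a3a
word = 0x6a3a → big-endian bytes:
  [0]=0x6a  [1]=0x3a

6a 3a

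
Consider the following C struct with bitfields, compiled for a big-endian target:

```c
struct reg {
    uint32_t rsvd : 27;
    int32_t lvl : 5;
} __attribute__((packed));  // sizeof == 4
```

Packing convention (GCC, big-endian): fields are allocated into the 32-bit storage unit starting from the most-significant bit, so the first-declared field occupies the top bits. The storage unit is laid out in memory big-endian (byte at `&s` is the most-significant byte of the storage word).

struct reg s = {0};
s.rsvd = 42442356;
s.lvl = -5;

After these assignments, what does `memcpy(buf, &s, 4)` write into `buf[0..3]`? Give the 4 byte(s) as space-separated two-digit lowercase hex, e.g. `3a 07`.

rsvd (27b) val=42442356 bits=0x2879e74 at bit 5: 0x50f3ce80
lvl (5b) val=-5 bits=0x1b at bit 0: 0x50f3ce9b
word = 0x50f3ce9b → big-endian bytes:
  [0]=0x50  [1]=0xf3  [2]=0xce  [3]=0x9b

50 f3 ce 9b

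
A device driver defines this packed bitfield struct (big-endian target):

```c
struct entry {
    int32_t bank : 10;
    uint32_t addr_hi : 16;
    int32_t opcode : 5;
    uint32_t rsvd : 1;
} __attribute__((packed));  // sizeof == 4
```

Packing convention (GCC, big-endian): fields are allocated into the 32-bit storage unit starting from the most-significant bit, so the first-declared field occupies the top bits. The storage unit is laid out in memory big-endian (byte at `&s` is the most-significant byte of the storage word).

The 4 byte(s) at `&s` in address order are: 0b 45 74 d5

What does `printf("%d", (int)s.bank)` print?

[0]=0x0b [1]=0x45 [2]=0x74 [3]=0xd5 (big-endian) → word 0x0b4574d5
bank [22+:10] = (word>>22) & 0x3ff = 45  ←
addr_hi [6+:16] = (word>>6) & 0xffff = 5587
opcode [1+:5] = (word>>1) & 0x1f = 10
rsvd [0+:1] = (word>>0) & 0x1 = 1
bank signed 10b, MSB=0: value = 45

45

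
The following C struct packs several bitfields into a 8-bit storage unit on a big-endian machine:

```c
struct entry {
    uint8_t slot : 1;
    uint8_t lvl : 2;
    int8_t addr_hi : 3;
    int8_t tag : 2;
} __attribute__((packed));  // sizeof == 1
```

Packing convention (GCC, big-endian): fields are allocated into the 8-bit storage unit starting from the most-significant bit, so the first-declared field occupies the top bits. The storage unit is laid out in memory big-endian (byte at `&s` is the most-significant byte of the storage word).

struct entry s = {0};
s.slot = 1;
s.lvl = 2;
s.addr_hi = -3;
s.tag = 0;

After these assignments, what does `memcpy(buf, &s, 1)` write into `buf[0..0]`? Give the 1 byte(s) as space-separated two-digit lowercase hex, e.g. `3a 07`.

d4

slot (1b) val=1 bits=0x1 at bit 7: 0x80
lvl (2b) val=2 bits=0x2 at bit 5: 0xc0
addr_hi (3b) val=-3 bits=0x5 at bit 2: 0xd4
tag (2b) val=0 bits=0x0 at bit 0: 0xd4
word = 0xd4 → big-endian bytes:
  [0]=0xd4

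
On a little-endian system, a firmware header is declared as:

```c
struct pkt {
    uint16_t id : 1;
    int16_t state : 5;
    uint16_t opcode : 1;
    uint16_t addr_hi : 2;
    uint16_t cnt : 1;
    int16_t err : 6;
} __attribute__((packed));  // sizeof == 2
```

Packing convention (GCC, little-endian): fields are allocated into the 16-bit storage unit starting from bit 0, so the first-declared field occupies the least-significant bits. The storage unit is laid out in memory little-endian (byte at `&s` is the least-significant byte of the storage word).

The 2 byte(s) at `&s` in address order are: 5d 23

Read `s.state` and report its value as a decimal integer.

14

[0]=0x5d [1]=0x23 (little-endian) → word 0x235d
id [0+:1] = (word>>0) & 0x1 = 1
state [1+:5] = (word>>1) & 0x1f = 14  ←
opcode [6+:1] = (word>>6) & 0x1 = 1
addr_hi [7+:2] = (word>>7) & 0x3 = 2
cnt [9+:1] = (word>>9) & 0x1 = 1
err [10+:6] = (word>>10) & 0x3f = 8
state signed 5b, MSB=0: value = 14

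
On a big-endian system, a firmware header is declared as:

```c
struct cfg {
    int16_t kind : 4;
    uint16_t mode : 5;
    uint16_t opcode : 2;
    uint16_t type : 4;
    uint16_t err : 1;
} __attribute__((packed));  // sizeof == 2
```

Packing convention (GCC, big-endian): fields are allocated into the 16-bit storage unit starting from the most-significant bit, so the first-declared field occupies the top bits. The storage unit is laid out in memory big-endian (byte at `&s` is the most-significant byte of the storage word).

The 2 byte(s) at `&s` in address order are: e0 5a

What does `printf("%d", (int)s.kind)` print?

[0]=0xe0 [1]=0x5a (big-endian) → word 0xe05a
kind:4 @ bit 12 → (0xe05a>>12)&0xf = 0xe  ←
mode:5 @ bit 7 → (0xe05a>>7)&0x1f = 0x0
opcode:2 @ bit 5 → (0xe05a>>5)&0x3 = 0x2
type:4 @ bit 1 → (0xe05a>>1)&0xf = 0xd
err:1 @ bit 0 → (0xe05a>>0)&0x1 = 0x0
kind signed 4b, MSB=1: 14 - 16 = -2

-2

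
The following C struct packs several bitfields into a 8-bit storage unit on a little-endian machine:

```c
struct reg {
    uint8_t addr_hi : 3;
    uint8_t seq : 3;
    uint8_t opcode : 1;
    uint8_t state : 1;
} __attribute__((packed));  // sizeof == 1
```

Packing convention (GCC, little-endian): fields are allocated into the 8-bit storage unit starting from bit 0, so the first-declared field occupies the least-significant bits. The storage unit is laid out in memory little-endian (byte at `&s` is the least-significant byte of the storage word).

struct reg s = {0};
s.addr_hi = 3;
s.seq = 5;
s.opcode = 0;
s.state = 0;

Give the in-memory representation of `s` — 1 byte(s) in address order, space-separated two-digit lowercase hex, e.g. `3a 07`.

addr_hi (3b) val=3 bits=0x3 at bit 0: 0x03
seq (3b) val=5 bits=0x5 at bit 3: 0x2b
opcode (1b) val=0 bits=0x0 at bit 6: 0x2b
state (1b) val=0 bits=0x0 at bit 7: 0x2b
word = 0x2b → little-endian bytes:
  [0]=0x2b

2b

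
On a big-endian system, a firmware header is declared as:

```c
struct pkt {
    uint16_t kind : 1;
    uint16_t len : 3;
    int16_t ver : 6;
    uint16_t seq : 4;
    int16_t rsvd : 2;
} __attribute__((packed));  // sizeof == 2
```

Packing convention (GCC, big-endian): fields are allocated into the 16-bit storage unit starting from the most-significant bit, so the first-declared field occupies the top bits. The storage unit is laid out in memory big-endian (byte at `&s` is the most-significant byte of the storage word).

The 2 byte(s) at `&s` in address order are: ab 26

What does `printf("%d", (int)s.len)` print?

[0]=0xab [1]=0x26 (big-endian) → word 0xab26
kind [15+:1] = (word>>15) & 0x1 = 1
len [12+:3] = (word>>12) & 0x7 = 2  ←
ver [6+:6] = (word>>6) & 0x3f = 44
seq [2+:4] = (word>>2) & 0xf = 9
rsvd [0+:2] = (word>>0) & 0x3 = 2

2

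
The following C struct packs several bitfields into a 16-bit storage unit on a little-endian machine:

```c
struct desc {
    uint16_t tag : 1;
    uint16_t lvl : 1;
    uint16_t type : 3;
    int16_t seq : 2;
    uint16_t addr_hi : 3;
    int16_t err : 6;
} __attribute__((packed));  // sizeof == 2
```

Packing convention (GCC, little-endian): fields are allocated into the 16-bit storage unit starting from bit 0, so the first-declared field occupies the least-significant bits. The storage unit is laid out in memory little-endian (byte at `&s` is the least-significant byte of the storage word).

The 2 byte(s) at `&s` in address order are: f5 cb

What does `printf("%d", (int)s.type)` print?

5

[0]=0xf5 [1]=0xcb (little-endian) → word 0xcbf5
tag [0+:1] = (word>>0) & 0x1 = 1
lvl [1+:1] = (word>>1) & 0x1 = 0
type [2+:3] = (word>>2) & 0x7 = 5  ←
seq [5+:2] = (word>>5) & 0x3 = 3
addr_hi [7+:3] = (word>>7) & 0x7 = 7
err [10+:6] = (word>>10) & 0x3f = 50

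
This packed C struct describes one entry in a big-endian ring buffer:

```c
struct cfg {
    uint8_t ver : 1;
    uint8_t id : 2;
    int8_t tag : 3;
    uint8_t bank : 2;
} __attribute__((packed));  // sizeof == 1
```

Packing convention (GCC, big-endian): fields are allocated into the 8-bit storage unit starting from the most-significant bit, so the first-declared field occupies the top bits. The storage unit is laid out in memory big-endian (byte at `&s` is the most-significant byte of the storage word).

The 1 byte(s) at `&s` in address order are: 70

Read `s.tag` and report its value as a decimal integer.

[0]=0x70 (big-endian) → word 0x70
ver:1 @ bit 7 → (0x70>>7)&0x1 = 0x0
id:2 @ bit 5 → (0x70>>5)&0x3 = 0x3
tag:3 @ bit 2 → (0x70>>2)&0x7 = 0x4  ←
bank:2 @ bit 0 → (0x70>>0)&0x3 = 0x0
tag signed 3b, MSB=1: 4 - 8 = -4

-4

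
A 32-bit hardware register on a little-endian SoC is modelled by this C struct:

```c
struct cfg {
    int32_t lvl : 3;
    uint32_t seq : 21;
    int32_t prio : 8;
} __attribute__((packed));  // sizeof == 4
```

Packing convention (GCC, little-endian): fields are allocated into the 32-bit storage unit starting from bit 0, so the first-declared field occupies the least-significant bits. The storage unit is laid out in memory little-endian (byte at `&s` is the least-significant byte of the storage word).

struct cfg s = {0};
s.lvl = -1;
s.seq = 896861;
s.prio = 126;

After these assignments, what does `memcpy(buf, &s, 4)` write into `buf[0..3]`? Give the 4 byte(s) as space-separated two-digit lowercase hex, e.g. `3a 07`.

ef 7a 6d 7e

lvl:3 = -1 → 0x7 << 0 → word 0x00000007
seq:21 = 896861 → 0xdaf5d << 3 → word 0x006d7aef
prio:8 = 126 → 0x7e << 24 → word 0x7e6d7aef
word = 0x7e6d7aef → little-endian bytes:
  [0]=0xef  [1]=0x7a  [2]=0x6d  [3]=0x7e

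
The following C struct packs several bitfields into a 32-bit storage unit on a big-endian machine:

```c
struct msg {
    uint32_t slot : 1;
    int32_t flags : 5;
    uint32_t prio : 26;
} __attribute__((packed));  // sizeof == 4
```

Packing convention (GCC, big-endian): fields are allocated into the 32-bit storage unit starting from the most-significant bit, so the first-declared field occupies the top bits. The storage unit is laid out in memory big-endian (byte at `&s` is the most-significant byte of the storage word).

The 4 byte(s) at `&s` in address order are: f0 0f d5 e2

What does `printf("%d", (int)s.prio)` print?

[0]=0xf0 [1]=0x0f [2]=0xd5 [3]=0xe2 (big-endian) → word 0xf00fd5e2
slot [31+:1] = (word>>31) & 0x1 = 1
flags [26+:5] = (word>>26) & 0x1f = 28
prio [0+:26] = (word>>0) & 0x3ffffff = 1037794  ←

1037794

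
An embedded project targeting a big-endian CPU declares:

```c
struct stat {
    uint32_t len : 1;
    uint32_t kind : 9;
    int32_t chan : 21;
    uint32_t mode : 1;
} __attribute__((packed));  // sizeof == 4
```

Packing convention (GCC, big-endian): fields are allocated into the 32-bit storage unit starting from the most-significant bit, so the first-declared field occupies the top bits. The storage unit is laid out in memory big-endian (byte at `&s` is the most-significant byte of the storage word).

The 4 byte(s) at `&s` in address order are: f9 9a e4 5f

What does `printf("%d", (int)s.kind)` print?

486

[0]=0xf9 [1]=0x9a [2]=0xe4 [3]=0x5f (big-endian) → word 0xf99ae45f
len:1 @ bit 31 → (0xf99ae45f>>31)&0x1 = 0x1
kind:9 @ bit 22 → (0xf99ae45f>>22)&0x1ff = 0x1e6  ←
chan:21 @ bit 1 → (0xf99ae45f>>1)&0x1fffff = 0xd722f
mode:1 @ bit 0 → (0xf99ae45f>>0)&0x1 = 0x1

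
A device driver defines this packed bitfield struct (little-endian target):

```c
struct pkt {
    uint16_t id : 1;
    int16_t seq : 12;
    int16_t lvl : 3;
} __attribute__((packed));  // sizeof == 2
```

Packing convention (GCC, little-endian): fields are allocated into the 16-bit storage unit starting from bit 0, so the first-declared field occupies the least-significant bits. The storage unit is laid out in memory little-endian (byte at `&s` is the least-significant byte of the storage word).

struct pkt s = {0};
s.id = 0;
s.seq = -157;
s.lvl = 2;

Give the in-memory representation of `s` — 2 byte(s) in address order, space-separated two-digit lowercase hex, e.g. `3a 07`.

c6 5e

id (1b) val=0 bits=0x0 at bit 0: 0x0000
seq (12b) val=-157 bits=0xf63 at bit 1: 0x1ec6
lvl (3b) val=2 bits=0x2 at bit 13: 0x5ec6
word = 0x5ec6 → little-endian bytes:
  [0]=0xc6  [1]=0x5e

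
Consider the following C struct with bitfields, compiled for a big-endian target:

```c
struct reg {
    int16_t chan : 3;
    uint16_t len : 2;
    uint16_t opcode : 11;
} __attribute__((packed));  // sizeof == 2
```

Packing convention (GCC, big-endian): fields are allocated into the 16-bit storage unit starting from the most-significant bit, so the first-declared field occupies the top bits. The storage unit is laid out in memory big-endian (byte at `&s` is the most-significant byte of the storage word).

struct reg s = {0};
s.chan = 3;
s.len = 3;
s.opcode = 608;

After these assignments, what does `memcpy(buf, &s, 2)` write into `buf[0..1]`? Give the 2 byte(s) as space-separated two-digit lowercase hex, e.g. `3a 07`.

chan (3b) val=3 bits=0x3 at bit 13: 0x6000
len (2b) val=3 bits=0x3 at bit 11: 0x7800
opcode (11b) val=608 bits=0x260 at bit 0: 0x7a60
word = 0x7a60 → big-endian bytes:
  [0]=0x7a  [1]=0x60

7a 60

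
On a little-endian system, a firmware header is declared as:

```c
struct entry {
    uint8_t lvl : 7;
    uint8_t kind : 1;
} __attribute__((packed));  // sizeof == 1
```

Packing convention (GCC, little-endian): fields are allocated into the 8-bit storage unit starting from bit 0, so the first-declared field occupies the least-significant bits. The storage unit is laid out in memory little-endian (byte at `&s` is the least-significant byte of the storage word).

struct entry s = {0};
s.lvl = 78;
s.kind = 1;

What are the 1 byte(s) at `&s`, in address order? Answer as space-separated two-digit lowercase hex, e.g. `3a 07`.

ce

[0+:7] lvl=78 & 0x7f = 0x4e; word=0x4e
[7+:1] kind=1 & 0x1 = 0x1; word=0xce
word = 0xce → little-endian bytes:
  [0]=0xce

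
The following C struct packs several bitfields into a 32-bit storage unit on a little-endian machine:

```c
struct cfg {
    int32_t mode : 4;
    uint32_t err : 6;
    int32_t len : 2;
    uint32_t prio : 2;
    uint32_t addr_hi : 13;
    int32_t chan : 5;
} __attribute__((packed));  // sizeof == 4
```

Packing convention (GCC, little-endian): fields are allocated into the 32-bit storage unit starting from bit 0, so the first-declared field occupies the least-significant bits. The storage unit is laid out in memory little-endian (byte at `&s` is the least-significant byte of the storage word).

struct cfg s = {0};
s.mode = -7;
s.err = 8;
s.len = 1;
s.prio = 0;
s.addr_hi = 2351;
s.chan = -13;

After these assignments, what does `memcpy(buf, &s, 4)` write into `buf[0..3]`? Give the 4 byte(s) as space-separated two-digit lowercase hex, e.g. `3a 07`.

89 c4 4b 9a

mode:4 = -7 → 0x9 << 0 → word 0x00000009
err:6 = 8 → 0x8 << 4 → word 0x00000089
len:2 = 1 → 0x1 << 10 → word 0x00000489
prio:2 = 0 → 0x0 << 12 → word 0x00000489
addr_hi:13 = 2351 → 0x92f << 14 → word 0x024bc489
chan:5 = -13 → 0x13 << 27 → word 0x9a4bc489
word = 0x9a4bc489 → little-endian bytes:
  [0]=0x89  [1]=0xc4  [2]=0x4b  [3]=0x9a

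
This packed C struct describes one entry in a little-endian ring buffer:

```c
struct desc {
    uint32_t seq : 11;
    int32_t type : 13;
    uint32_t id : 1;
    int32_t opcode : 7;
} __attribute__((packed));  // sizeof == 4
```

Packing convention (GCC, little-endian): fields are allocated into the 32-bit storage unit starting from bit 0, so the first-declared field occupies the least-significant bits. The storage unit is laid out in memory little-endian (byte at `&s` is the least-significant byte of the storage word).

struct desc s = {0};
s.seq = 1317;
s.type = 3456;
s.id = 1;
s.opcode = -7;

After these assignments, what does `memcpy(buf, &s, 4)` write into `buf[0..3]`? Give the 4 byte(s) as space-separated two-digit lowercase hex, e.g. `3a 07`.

25 05 6c f3

[0+:11] seq=1317 & 0x7ff = 0x525; word=0x00000525
[11+:13] type=3456 & 0x1fff = 0xd80; word=0x006c0525
[24+:1] id=1 & 0x1 = 0x1; word=0x016c0525
[25+:7] opcode=-7 & 0x7f = 0x79; word=0xf36c0525
word = 0xf36c0525 → little-endian bytes:
  [0]=0x25  [1]=0x05  [2]=0x6c  [3]=0xf3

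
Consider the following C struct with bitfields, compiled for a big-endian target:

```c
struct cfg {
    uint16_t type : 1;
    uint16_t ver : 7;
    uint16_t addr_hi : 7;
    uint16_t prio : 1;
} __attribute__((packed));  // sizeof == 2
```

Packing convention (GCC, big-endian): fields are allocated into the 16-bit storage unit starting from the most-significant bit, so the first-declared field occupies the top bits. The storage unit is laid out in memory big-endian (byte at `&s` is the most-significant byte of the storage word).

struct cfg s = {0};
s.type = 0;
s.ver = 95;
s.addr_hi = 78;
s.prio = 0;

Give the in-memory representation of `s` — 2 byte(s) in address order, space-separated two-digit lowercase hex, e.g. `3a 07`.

5f 9c

type (1b) val=0 bits=0x0 at bit 15: 0x0000
ver (7b) val=95 bits=0x5f at bit 8: 0x5f00
addr_hi (7b) val=78 bits=0x4e at bit 1: 0x5f9c
prio (1b) val=0 bits=0x0 at bit 0: 0x5f9c
word = 0x5f9c → big-endian bytes:
  [0]=0x5f  [1]=0x9c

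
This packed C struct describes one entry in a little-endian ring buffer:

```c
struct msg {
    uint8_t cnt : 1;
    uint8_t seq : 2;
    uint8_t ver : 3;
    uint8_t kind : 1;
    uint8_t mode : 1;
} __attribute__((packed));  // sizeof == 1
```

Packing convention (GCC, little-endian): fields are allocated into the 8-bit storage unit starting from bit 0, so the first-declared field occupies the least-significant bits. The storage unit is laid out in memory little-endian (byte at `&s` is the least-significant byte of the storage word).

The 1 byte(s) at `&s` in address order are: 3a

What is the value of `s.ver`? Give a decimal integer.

7

[0]=0x3a (little-endian) → word 0x3a
cnt [0+:1] = (word>>0) & 0x1 = 0
seq [1+:2] = (word>>1) & 0x3 = 1
ver [3+:3] = (word>>3) & 0x7 = 7  ←
kind [6+:1] = (word>>6) & 0x1 = 0
mode [7+:1] = (word>>7) & 0x1 = 0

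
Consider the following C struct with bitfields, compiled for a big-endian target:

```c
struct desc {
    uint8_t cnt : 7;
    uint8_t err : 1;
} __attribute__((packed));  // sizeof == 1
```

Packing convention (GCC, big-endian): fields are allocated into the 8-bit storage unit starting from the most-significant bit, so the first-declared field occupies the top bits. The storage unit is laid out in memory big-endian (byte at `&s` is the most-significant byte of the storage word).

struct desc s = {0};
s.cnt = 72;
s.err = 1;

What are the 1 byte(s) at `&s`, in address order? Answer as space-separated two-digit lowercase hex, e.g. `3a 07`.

[1+:7] cnt=72 & 0x7f = 0x48; word=0x90
[0+:1] err=1 & 0x1 = 0x1; word=0x91
word = 0x91 → big-endian bytes:
  [0]=0x91

91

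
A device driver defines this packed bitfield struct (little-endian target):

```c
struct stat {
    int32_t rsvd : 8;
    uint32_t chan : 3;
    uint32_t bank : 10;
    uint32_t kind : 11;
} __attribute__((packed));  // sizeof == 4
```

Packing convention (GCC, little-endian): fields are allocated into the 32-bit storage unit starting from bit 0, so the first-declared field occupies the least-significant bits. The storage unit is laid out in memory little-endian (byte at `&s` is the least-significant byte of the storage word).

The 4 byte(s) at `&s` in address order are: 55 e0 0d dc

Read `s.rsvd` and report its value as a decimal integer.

[0]=0x55 [1]=0xe0 [2]=0x0d [3]=0xdc (little-endian) → word 0xdc0de055
rsvd [0+:8] = (word>>0) & 0xff = 85  ←
chan [8+:3] = (word>>8) & 0x7 = 0
bank [11+:10] = (word>>11) & 0x3ff = 444
kind [21+:11] = (word>>21) & 0x7ff = 1760
rsvd signed 8b, MSB=0: value = 85

85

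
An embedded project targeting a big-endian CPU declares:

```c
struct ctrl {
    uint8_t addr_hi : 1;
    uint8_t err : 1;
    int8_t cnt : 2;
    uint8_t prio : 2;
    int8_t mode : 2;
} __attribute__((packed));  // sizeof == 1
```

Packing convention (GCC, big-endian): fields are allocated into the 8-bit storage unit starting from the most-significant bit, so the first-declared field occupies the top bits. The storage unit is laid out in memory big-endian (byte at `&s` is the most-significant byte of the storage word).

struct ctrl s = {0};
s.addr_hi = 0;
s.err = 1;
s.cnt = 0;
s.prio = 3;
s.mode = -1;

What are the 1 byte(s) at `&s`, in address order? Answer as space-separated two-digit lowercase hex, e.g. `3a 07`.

4f

[7+:1] addr_hi=0 & 0x1 = 0x0; word=0x00
[6+:1] err=1 & 0x1 = 0x1; word=0x40
[4+:2] cnt=0 & 0x3 = 0x0; word=0x40
[2+:2] prio=3 & 0x3 = 0x3; word=0x4c
[0+:2] mode=-1 & 0x3 = 0x3; word=0x4f
word = 0x4f → big-endian bytes:
  [0]=0x4f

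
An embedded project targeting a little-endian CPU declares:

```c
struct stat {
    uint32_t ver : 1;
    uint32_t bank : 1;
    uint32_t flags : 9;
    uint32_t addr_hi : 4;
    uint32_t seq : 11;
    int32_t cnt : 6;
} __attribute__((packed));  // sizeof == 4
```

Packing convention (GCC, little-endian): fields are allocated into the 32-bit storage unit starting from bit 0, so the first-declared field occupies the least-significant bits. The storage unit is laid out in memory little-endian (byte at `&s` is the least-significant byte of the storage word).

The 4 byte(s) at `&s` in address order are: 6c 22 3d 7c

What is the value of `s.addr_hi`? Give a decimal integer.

4

[0]=0x6c [1]=0x22 [2]=0x3d [3]=0x7c (little-endian) → word 0x7c3d226c
ver [0+:1] = (word>>0) & 0x1 = 0
bank [1+:1] = (word>>1) & 0x1 = 0
flags [2+:9] = (word>>2) & 0x1ff = 155
addr_hi [11+:4] = (word>>11) & 0xf = 4  ←
seq [15+:11] = (word>>15) & 0x7ff = 122
cnt [26+:6] = (word>>26) & 0x3f = 31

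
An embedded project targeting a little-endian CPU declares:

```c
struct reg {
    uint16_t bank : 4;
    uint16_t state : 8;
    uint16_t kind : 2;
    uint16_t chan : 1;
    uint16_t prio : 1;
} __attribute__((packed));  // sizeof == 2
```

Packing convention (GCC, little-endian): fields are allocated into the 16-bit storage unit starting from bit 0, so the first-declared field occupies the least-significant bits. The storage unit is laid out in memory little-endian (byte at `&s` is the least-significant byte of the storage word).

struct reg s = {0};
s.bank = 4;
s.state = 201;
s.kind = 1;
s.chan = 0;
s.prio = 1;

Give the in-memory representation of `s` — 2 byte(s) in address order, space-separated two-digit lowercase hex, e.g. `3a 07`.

94 9c

[0+:4] bank=4 & 0xf = 0x4; word=0x0004
[4+:8] state=201 & 0xff = 0xc9; word=0x0c94
[12+:2] kind=1 & 0x3 = 0x1; word=0x1c94
[14+:1] chan=0 & 0x1 = 0x0; word=0x1c94
[15+:1] prio=1 & 0x1 = 0x1; word=0x9c94
word = 0x9c94 → little-endian bytes:
  [0]=0x94  [1]=0x9c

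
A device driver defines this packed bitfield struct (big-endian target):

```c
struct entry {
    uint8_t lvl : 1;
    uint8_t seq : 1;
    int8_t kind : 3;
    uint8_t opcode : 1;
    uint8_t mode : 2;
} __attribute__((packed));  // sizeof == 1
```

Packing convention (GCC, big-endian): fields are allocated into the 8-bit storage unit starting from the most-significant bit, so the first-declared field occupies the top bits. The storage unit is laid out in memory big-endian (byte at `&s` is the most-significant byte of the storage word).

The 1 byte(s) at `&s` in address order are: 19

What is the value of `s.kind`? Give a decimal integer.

[0]=0x19 (big-endian) → word 0x19
lvl [7+:1] = (word>>7) & 0x1 = 0
seq [6+:1] = (word>>6) & 0x1 = 0
kind [3+:3] = (word>>3) & 0x7 = 3  ←
opcode [2+:1] = (word>>2) & 0x1 = 0
mode [0+:2] = (word>>0) & 0x3 = 1
kind signed 3b, MSB=0: value = 3

3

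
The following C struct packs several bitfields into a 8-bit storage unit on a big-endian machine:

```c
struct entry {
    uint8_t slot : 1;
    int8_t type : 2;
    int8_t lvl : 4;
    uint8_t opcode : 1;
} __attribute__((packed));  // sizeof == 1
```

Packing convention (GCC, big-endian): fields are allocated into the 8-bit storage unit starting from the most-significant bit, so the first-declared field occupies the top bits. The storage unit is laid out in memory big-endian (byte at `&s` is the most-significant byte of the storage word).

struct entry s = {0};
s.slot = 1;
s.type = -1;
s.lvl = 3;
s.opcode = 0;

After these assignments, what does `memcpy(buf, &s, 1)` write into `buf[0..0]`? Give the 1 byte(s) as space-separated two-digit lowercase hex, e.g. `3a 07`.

e6

[7+:1] slot=1 & 0x1 = 0x1; word=0x80
[5+:2] type=-1 & 0x3 = 0x3; word=0xe0
[1+:4] lvl=3 & 0xf = 0x3; word=0xe6
[0+:1] opcode=0 & 0x1 = 0x0; word=0xe6
word = 0xe6 → big-endian bytes:
  [0]=0xe6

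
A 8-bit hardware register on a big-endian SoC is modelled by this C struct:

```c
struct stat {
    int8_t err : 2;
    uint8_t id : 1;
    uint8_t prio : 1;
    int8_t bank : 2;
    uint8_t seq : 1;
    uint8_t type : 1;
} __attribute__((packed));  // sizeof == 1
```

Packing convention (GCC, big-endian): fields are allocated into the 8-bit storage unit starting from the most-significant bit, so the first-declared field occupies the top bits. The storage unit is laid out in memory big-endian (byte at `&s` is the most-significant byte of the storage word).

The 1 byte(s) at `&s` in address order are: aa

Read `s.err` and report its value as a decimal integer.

-2

[0]=0xaa (big-endian) → word 0xaa
err [6+:2] = (word>>6) & 0x3 = 2  ←
id [5+:1] = (word>>5) & 0x1 = 1
prio [4+:1] = (word>>4) & 0x1 = 0
bank [2+:2] = (word>>2) & 0x3 = 2
seq [1+:1] = (word>>1) & 0x1 = 1
type [0+:1] = (word>>0) & 0x1 = 0
err signed 2b, MSB=1: 2 - 4 = -2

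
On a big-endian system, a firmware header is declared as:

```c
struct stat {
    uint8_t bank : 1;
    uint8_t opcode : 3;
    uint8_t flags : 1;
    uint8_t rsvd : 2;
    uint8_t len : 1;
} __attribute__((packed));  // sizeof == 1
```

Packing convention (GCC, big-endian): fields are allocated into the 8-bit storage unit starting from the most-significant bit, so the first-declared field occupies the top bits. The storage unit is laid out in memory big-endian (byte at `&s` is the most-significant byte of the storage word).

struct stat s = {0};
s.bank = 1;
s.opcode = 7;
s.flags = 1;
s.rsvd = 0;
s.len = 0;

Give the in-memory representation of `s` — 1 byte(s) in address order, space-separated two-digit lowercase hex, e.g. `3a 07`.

bank (1b) val=1 bits=0x1 at bit 7: 0x80
opcode (3b) val=7 bits=0x7 at bit 4: 0xf0
flags (1b) val=1 bits=0x1 at bit 3: 0xf8
rsvd (2b) val=0 bits=0x0 at bit 1: 0xf8
len (1b) val=0 bits=0x0 at bit 0: 0xf8
word = 0xf8 → big-endian bytes:
  [0]=0xf8

f8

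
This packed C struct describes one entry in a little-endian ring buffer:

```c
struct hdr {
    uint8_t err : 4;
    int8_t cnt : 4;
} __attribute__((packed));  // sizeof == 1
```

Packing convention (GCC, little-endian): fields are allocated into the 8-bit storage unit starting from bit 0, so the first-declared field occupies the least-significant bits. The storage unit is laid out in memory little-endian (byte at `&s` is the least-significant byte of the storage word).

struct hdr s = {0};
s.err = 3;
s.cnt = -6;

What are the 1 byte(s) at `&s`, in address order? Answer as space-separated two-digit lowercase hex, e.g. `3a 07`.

err (4b) val=3 bits=0x3 at bit 0: 0x03
cnt (4b) val=-6 bits=0xa at bit 4: 0xa3
word = 0xa3 → little-endian bytes:
  [0]=0xa3

a3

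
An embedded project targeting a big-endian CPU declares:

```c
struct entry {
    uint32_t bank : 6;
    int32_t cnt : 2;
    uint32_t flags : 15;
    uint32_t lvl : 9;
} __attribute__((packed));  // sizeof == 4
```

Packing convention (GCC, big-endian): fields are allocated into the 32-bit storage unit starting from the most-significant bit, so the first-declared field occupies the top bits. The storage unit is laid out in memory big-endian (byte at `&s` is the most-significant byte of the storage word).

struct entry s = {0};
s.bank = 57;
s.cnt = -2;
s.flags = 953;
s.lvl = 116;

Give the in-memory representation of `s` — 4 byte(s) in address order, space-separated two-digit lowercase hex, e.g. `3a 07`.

[26+:6] bank=57 & 0x3f = 0x39; word=0xe4000000
[24+:2] cnt=-2 & 0x3 = 0x2; word=0xe6000000
[9+:15] flags=953 & 0x7fff = 0x3b9; word=0xe6077200
[0+:9] lvl=116 & 0x1ff = 0x74; word=0xe6077274
word = 0xe6077274 → big-endian bytes:
  [0]=0xe6  [1]=0x07  [2]=0x72  [3]=0x74

e6 07 72 74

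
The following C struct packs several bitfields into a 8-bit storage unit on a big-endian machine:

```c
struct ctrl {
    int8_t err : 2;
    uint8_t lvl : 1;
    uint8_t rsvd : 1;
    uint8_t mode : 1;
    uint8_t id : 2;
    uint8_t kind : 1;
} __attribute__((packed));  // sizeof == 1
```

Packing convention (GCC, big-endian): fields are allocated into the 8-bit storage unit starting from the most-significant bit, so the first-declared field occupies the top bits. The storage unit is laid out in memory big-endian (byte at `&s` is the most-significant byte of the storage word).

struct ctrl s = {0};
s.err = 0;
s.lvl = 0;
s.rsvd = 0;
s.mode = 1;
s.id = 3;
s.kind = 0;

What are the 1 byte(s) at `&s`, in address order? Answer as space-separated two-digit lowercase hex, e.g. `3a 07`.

err:2 = 0 → 0x0 << 6 → word 0x00
lvl:1 = 0 → 0x0 << 5 → word 0x00
rsvd:1 = 0 → 0x0 << 4 → word 0x00
mode:1 = 1 → 0x1 << 3 → word 0x08
id:2 = 3 → 0x3 << 1 → word 0x0e
kind:1 = 0 → 0x0 << 0 → word 0x0e
word = 0x0e → big-endian bytes:
  [0]=0x0e

0e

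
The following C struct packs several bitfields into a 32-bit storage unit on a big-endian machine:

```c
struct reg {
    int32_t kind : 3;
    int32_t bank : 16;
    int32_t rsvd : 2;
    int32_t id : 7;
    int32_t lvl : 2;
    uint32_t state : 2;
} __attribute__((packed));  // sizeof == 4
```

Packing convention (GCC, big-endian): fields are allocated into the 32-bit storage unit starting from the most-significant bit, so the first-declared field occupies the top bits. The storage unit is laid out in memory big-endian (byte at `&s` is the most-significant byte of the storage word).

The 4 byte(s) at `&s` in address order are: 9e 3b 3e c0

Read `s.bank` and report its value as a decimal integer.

[0]=0x9e [1]=0x3b [2]=0x3e [3]=0xc0 (big-endian) → word 0x9e3b3ec0
kind [29+:3] = (word>>29) & 0x7 = 4
bank [13+:16] = (word>>13) & 0xffff = 61913  ←
rsvd [11+:2] = (word>>11) & 0x3 = 3
id [4+:7] = (word>>4) & 0x7f = 108
lvl [2+:2] = (word>>2) & 0x3 = 0
state [0+:2] = (word>>0) & 0x3 = 0
bank signed 16b, MSB=1: 61913 - 65536 = -3623

-3623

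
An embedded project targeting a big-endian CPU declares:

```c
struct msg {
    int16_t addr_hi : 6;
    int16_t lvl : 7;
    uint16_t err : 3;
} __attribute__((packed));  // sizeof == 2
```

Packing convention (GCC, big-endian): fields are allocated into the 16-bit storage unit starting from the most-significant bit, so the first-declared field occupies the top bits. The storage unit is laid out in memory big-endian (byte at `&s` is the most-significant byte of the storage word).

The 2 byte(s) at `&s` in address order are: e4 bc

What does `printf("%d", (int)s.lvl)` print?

23

[0]=0xe4 [1]=0xbc (big-endian) → word 0xe4bc
addr_hi [10+:6] = (word>>10) & 0x3f = 57
lvl [3+:7] = (word>>3) & 0x7f = 23  ←
err [0+:3] = (word>>0) & 0x7 = 4
lvl signed 7b, MSB=0: value = 23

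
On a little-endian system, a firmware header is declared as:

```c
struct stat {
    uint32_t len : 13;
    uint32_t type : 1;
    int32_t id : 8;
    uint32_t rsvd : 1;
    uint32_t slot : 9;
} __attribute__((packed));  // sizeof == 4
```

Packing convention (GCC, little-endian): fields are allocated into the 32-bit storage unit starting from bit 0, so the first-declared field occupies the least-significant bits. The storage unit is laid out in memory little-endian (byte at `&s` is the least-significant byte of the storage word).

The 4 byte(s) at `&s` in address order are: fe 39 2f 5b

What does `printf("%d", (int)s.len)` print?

6654

[0]=0xfe [1]=0x39 [2]=0x2f [3]=0x5b (little-endian) → word 0x5b2f39fe
len [0+:13] = (word>>0) & 0x1fff = 6654  ←
type [13+:1] = (word>>13) & 0x1 = 1
id [14+:8] = (word>>14) & 0xff = 188
rsvd [22+:1] = (word>>22) & 0x1 = 0
slot [23+:9] = (word>>23) & 0x1ff = 182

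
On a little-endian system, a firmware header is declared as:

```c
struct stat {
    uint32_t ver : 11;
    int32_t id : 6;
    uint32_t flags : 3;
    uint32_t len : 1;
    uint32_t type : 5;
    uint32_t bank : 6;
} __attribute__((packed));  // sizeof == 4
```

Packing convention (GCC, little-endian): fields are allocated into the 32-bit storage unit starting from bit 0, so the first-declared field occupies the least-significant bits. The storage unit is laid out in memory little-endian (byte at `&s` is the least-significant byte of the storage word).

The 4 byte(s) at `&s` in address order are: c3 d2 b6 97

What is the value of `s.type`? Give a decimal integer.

29

[0]=0xc3 [1]=0xd2 [2]=0xb6 [3]=0x97 (little-endian) → word 0x97b6d2c3
ver [0+:11] = (word>>0) & 0x7ff = 707
id [11+:6] = (word>>11) & 0x3f = 26
flags [17+:3] = (word>>17) & 0x7 = 3
len [20+:1] = (word>>20) & 0x1 = 1
type [21+:5] = (word>>21) & 0x1f = 29  ←
bank [26+:6] = (word>>26) & 0x3f = 37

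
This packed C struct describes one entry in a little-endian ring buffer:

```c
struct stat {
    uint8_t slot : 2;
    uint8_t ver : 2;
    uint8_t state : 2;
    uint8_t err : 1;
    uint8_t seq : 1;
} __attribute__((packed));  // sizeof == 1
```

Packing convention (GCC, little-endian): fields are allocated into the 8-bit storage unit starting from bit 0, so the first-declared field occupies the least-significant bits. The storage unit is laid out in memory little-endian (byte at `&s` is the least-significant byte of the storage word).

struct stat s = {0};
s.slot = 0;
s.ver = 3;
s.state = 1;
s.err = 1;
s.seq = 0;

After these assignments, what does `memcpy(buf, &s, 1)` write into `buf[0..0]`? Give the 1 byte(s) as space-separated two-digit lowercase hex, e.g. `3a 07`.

slot:2 = 0 → 0x0 << 0 → word 0x00
ver:2 = 3 → 0x3 << 2 → word 0x0c
state:2 = 1 → 0x1 << 4 → word 0x1c
err:1 = 1 → 0x1 << 6 → word 0x5c
seq:1 = 0 → 0x0 << 7 → word 0x5c
word = 0x5c → little-endian bytes:
  [0]=0x5c

5c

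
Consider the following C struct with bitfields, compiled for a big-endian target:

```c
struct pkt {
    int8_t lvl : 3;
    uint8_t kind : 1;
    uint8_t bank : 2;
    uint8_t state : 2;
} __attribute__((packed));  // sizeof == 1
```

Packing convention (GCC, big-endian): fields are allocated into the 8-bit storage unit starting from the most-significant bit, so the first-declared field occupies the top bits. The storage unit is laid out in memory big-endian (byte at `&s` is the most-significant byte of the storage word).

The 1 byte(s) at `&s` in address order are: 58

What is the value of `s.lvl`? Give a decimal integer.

2

[0]=0x58 (big-endian) → word 0x58
lvl:3 @ bit 5 → (0x58>>5)&0x7 = 0x2  ←
kind:1 @ bit 4 → (0x58>>4)&0x1 = 0x1
bank:2 @ bit 2 → (0x58>>2)&0x3 = 0x2
state:2 @ bit 0 → (0x58>>0)&0x3 = 0x0
lvl signed 3b, MSB=0: value = 2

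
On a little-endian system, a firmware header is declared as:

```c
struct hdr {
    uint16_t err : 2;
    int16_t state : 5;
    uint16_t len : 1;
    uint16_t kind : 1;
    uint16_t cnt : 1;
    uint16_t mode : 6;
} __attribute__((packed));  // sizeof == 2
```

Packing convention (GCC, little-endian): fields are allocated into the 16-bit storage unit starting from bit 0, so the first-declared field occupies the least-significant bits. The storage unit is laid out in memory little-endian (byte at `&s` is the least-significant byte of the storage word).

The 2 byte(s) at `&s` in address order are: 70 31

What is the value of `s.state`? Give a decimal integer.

[0]=0x70 [1]=0x31 (little-endian) → word 0x3170
err:2 @ bit 0 → (0x3170>>0)&0x3 = 0x0
state:5 @ bit 2 → (0x3170>>2)&0x1f = 0x1c  ←
len:1 @ bit 7 → (0x3170>>7)&0x1 = 0x0
kind:1 @ bit 8 → (0x3170>>8)&0x1 = 0x1
cnt:1 @ bit 9 → (0x3170>>9)&0x1 = 0x0
mode:6 @ bit 10 → (0x3170>>10)&0x3f = 0xc
state signed 5b, MSB=1: 28 - 32 = -4

-4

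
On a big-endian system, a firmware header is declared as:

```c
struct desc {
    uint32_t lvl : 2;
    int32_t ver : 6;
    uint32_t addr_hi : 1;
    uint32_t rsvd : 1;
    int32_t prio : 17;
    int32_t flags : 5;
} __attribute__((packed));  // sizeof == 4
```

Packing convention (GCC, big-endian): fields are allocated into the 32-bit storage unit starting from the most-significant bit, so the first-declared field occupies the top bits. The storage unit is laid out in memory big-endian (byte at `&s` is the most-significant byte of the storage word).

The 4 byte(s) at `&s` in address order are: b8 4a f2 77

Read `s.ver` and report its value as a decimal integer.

-8

[0]=0xb8 [1]=0x4a [2]=0xf2 [3]=0x77 (big-endian) → word 0xb84af277
lvl [30+:2] = (word>>30) & 0x3 = 2
ver [24+:6] = (word>>24) & 0x3f = 56  ←
addr_hi [23+:1] = (word>>23) & 0x1 = 0
rsvd [22+:1] = (word>>22) & 0x1 = 1
prio [5+:17] = (word>>5) & 0x1ffff = 22419
flags [0+:5] = (word>>0) & 0x1f = 23
ver signed 6b, MSB=1: 56 - 64 = -8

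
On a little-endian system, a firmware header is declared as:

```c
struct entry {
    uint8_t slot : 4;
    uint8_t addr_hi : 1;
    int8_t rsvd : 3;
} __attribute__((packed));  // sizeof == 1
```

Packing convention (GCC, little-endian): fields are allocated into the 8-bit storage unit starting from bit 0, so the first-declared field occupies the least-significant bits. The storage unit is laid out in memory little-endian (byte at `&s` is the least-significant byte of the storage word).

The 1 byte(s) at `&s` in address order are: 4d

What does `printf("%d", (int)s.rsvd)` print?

2

[0]=0x4d (little-endian) → word 0x4d
slot [0+:4] = (word>>0) & 0xf = 13
addr_hi [4+:1] = (word>>4) & 0x1 = 0
rsvd [5+:3] = (word>>5) & 0x7 = 2  ←
rsvd signed 3b, MSB=0: value = 2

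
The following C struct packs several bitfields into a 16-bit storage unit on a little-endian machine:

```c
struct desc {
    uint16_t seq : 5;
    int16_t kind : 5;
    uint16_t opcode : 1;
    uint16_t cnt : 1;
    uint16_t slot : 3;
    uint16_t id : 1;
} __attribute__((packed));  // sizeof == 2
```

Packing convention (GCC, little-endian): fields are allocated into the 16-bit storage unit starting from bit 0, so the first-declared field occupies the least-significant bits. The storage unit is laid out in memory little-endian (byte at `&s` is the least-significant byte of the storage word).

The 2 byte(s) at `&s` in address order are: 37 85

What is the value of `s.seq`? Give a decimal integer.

[0]=0x37 [1]=0x85 (little-endian) → word 0x8537
seq:5 @ bit 0 → (0x8537>>0)&0x1f = 0x17  ←
kind:5 @ bit 5 → (0x8537>>5)&0x1f = 0x9
opcode:1 @ bit 10 → (0x8537>>10)&0x1 = 0x1
cnt:1 @ bit 11 → (0x8537>>11)&0x1 = 0x0
slot:3 @ bit 12 → (0x8537>>12)&0x7 = 0x0
id:1 @ bit 15 → (0x8537>>15)&0x1 = 0x1

23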